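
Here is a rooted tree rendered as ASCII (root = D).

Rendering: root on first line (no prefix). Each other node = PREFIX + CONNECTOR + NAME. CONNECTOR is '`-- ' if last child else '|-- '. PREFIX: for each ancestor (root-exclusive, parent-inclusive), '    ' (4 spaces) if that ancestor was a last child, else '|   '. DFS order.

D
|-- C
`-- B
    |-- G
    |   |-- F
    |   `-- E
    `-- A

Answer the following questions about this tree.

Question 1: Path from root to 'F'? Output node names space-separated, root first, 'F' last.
Walk down from root: D -> B -> G -> F

Answer: D B G F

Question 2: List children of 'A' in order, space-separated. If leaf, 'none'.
Node A's children (from adjacency): (leaf)

Answer: none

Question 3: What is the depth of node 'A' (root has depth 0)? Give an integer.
Path from root to A: D -> B -> A
Depth = number of edges = 2

Answer: 2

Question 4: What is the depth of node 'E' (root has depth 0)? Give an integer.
Path from root to E: D -> B -> G -> E
Depth = number of edges = 3

Answer: 3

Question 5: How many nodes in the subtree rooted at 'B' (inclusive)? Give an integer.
Subtree rooted at B contains: A, B, E, F, G
Count = 5

Answer: 5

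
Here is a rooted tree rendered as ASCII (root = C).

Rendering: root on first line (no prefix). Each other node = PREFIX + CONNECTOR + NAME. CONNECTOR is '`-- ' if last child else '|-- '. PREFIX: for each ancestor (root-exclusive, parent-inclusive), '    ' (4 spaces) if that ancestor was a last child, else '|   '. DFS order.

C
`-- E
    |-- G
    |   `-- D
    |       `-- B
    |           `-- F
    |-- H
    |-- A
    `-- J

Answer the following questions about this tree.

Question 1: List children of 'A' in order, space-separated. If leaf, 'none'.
Answer: none

Derivation:
Node A's children (from adjacency): (leaf)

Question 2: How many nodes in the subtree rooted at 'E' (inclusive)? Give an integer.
Subtree rooted at E contains: A, B, D, E, F, G, H, J
Count = 8

Answer: 8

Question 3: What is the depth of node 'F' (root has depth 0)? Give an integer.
Path from root to F: C -> E -> G -> D -> B -> F
Depth = number of edges = 5

Answer: 5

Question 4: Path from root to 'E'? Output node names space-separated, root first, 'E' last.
Answer: C E

Derivation:
Walk down from root: C -> E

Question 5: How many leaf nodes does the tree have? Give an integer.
Answer: 4

Derivation:
Leaves (nodes with no children): A, F, H, J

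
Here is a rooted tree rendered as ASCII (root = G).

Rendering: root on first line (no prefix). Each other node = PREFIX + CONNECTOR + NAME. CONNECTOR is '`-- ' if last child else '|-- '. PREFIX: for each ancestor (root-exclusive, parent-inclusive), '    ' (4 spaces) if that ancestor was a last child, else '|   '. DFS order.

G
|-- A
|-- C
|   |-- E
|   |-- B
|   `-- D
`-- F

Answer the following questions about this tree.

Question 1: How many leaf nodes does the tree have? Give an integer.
Answer: 5

Derivation:
Leaves (nodes with no children): A, B, D, E, F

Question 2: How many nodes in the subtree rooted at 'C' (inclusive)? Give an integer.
Subtree rooted at C contains: B, C, D, E
Count = 4

Answer: 4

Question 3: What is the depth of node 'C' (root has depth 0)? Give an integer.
Answer: 1

Derivation:
Path from root to C: G -> C
Depth = number of edges = 1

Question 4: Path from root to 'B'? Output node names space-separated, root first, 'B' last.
Walk down from root: G -> C -> B

Answer: G C B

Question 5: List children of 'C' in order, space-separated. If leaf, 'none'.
Node C's children (from adjacency): E, B, D

Answer: E B D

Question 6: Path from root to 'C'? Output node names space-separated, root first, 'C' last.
Walk down from root: G -> C

Answer: G C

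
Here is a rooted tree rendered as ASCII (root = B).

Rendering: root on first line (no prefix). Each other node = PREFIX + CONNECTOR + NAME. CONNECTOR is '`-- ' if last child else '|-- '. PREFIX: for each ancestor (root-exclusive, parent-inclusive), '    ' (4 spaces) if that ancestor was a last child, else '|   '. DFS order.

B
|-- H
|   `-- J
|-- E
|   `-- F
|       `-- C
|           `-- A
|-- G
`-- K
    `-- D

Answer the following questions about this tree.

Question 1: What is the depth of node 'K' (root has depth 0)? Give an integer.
Path from root to K: B -> K
Depth = number of edges = 1

Answer: 1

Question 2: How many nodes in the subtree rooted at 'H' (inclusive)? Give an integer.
Answer: 2

Derivation:
Subtree rooted at H contains: H, J
Count = 2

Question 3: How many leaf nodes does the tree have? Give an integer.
Leaves (nodes with no children): A, D, G, J

Answer: 4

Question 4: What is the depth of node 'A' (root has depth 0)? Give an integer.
Path from root to A: B -> E -> F -> C -> A
Depth = number of edges = 4

Answer: 4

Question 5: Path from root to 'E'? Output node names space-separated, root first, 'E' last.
Answer: B E

Derivation:
Walk down from root: B -> E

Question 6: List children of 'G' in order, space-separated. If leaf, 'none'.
Node G's children (from adjacency): (leaf)

Answer: none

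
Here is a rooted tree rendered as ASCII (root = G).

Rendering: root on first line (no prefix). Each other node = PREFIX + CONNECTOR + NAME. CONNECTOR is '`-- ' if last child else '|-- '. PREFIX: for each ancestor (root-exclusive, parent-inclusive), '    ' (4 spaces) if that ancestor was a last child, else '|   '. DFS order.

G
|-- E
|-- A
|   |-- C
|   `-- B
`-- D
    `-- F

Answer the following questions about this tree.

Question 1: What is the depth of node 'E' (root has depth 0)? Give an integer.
Path from root to E: G -> E
Depth = number of edges = 1

Answer: 1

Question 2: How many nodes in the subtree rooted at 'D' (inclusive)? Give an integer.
Answer: 2

Derivation:
Subtree rooted at D contains: D, F
Count = 2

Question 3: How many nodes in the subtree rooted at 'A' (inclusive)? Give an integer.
Answer: 3

Derivation:
Subtree rooted at A contains: A, B, C
Count = 3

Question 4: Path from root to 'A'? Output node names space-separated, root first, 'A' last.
Walk down from root: G -> A

Answer: G A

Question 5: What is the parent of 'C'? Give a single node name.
Scan adjacency: C appears as child of A

Answer: A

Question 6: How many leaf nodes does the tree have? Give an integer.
Answer: 4

Derivation:
Leaves (nodes with no children): B, C, E, F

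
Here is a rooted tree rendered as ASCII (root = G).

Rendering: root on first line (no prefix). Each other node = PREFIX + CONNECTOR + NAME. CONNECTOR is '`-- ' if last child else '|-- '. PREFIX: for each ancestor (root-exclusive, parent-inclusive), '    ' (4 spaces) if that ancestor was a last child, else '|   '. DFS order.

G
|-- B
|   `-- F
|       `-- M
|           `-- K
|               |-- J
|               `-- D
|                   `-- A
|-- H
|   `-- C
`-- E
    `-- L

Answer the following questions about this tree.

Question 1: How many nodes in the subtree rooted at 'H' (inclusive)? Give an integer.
Subtree rooted at H contains: C, H
Count = 2

Answer: 2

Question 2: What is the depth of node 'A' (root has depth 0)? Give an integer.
Path from root to A: G -> B -> F -> M -> K -> D -> A
Depth = number of edges = 6

Answer: 6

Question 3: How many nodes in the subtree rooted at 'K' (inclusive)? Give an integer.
Subtree rooted at K contains: A, D, J, K
Count = 4

Answer: 4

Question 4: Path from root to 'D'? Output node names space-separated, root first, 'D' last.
Walk down from root: G -> B -> F -> M -> K -> D

Answer: G B F M K D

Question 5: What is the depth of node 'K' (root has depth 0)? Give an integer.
Path from root to K: G -> B -> F -> M -> K
Depth = number of edges = 4

Answer: 4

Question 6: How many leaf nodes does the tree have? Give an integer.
Leaves (nodes with no children): A, C, J, L

Answer: 4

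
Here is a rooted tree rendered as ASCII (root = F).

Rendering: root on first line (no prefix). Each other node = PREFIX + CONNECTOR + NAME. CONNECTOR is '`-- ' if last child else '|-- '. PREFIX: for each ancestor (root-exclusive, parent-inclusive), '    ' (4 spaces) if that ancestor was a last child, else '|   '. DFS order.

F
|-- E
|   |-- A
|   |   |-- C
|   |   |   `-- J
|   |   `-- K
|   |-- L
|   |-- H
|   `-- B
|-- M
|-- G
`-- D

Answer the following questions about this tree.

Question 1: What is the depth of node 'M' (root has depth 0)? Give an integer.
Path from root to M: F -> M
Depth = number of edges = 1

Answer: 1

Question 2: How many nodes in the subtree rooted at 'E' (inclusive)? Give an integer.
Subtree rooted at E contains: A, B, C, E, H, J, K, L
Count = 8

Answer: 8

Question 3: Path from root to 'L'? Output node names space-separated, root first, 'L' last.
Answer: F E L

Derivation:
Walk down from root: F -> E -> L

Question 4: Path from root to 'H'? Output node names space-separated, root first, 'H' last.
Walk down from root: F -> E -> H

Answer: F E H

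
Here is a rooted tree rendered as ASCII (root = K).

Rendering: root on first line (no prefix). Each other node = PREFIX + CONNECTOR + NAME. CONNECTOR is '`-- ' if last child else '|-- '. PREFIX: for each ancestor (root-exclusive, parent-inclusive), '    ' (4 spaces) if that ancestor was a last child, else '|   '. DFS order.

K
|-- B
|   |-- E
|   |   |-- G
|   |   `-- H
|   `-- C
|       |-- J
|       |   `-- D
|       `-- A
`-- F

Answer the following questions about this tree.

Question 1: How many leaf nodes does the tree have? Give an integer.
Answer: 5

Derivation:
Leaves (nodes with no children): A, D, F, G, H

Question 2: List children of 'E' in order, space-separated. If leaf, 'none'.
Node E's children (from adjacency): G, H

Answer: G H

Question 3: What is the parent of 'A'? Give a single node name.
Scan adjacency: A appears as child of C

Answer: C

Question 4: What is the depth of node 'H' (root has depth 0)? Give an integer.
Path from root to H: K -> B -> E -> H
Depth = number of edges = 3

Answer: 3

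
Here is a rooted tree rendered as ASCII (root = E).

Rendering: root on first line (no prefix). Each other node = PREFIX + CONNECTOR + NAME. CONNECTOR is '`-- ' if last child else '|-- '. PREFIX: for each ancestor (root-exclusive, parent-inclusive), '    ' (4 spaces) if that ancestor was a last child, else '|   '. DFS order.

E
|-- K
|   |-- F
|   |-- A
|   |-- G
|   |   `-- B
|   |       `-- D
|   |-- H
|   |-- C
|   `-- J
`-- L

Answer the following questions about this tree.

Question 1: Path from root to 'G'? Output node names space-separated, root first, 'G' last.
Answer: E K G

Derivation:
Walk down from root: E -> K -> G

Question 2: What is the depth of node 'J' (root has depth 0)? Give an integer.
Path from root to J: E -> K -> J
Depth = number of edges = 2

Answer: 2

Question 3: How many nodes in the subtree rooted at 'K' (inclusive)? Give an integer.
Answer: 9

Derivation:
Subtree rooted at K contains: A, B, C, D, F, G, H, J, K
Count = 9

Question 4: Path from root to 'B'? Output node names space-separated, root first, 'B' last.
Answer: E K G B

Derivation:
Walk down from root: E -> K -> G -> B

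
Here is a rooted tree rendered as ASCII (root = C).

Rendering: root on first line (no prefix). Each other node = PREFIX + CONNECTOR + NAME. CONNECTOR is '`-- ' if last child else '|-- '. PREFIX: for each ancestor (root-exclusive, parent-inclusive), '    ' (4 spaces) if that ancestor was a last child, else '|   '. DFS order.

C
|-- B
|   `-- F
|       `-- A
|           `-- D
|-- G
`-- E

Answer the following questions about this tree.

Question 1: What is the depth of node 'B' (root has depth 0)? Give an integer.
Answer: 1

Derivation:
Path from root to B: C -> B
Depth = number of edges = 1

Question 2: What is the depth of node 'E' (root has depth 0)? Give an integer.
Answer: 1

Derivation:
Path from root to E: C -> E
Depth = number of edges = 1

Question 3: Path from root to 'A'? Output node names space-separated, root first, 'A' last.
Walk down from root: C -> B -> F -> A

Answer: C B F A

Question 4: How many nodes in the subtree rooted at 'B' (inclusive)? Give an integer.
Subtree rooted at B contains: A, B, D, F
Count = 4

Answer: 4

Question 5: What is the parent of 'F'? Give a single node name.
Scan adjacency: F appears as child of B

Answer: B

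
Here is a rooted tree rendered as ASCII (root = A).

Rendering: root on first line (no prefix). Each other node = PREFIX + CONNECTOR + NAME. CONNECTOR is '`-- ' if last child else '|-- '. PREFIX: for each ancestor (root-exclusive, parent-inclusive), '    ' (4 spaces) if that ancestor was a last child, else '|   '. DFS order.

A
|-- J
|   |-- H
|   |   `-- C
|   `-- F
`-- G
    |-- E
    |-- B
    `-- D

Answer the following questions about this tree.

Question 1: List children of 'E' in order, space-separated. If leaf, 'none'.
Node E's children (from adjacency): (leaf)

Answer: none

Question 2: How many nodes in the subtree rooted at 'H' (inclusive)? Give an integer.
Answer: 2

Derivation:
Subtree rooted at H contains: C, H
Count = 2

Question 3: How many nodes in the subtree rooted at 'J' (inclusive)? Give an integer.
Subtree rooted at J contains: C, F, H, J
Count = 4

Answer: 4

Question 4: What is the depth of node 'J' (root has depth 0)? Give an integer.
Path from root to J: A -> J
Depth = number of edges = 1

Answer: 1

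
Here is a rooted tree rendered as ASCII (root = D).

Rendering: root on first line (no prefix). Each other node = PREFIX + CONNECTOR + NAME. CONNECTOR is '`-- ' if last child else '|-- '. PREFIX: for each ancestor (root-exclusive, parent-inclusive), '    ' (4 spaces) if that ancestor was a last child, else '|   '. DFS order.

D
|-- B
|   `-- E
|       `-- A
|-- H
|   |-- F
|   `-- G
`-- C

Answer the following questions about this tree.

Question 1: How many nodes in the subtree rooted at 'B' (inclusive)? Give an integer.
Subtree rooted at B contains: A, B, E
Count = 3

Answer: 3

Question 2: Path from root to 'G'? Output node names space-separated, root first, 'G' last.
Walk down from root: D -> H -> G

Answer: D H G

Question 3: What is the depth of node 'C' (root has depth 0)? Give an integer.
Path from root to C: D -> C
Depth = number of edges = 1

Answer: 1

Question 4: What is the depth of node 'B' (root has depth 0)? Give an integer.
Answer: 1

Derivation:
Path from root to B: D -> B
Depth = number of edges = 1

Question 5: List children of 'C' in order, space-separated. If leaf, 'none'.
Node C's children (from adjacency): (leaf)

Answer: none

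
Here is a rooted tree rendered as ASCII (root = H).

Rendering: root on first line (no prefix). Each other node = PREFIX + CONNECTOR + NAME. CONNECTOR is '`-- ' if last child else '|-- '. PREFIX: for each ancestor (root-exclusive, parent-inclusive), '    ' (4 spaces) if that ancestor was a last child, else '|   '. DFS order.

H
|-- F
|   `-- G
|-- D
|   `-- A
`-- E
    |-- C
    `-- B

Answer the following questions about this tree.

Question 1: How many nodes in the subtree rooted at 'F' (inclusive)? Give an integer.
Subtree rooted at F contains: F, G
Count = 2

Answer: 2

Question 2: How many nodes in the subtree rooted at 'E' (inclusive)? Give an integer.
Subtree rooted at E contains: B, C, E
Count = 3

Answer: 3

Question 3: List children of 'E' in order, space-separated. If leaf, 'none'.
Answer: C B

Derivation:
Node E's children (from adjacency): C, B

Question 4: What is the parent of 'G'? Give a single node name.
Answer: F

Derivation:
Scan adjacency: G appears as child of F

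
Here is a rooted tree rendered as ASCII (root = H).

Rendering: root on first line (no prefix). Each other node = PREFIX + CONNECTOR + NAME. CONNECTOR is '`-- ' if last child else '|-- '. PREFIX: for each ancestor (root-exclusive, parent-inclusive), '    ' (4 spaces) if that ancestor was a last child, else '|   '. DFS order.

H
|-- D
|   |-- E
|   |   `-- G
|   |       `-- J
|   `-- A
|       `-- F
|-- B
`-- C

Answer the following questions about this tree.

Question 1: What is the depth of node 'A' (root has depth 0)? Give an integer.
Answer: 2

Derivation:
Path from root to A: H -> D -> A
Depth = number of edges = 2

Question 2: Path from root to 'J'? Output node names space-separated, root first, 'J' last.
Walk down from root: H -> D -> E -> G -> J

Answer: H D E G J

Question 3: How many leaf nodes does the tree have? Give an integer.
Answer: 4

Derivation:
Leaves (nodes with no children): B, C, F, J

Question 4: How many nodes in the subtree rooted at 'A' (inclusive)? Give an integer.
Answer: 2

Derivation:
Subtree rooted at A contains: A, F
Count = 2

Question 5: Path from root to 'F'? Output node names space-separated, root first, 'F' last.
Walk down from root: H -> D -> A -> F

Answer: H D A F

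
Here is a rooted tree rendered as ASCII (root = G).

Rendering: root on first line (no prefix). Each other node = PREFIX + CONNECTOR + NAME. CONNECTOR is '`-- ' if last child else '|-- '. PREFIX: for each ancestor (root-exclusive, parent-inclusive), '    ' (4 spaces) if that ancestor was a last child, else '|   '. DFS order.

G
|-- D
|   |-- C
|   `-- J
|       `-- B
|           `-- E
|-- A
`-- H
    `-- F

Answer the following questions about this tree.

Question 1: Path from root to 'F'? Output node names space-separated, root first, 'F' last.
Walk down from root: G -> H -> F

Answer: G H F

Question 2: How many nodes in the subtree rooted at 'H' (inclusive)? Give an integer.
Subtree rooted at H contains: F, H
Count = 2

Answer: 2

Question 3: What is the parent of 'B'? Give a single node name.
Scan adjacency: B appears as child of J

Answer: J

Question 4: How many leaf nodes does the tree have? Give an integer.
Leaves (nodes with no children): A, C, E, F

Answer: 4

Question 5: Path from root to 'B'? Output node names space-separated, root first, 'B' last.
Answer: G D J B

Derivation:
Walk down from root: G -> D -> J -> B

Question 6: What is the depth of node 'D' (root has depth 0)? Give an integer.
Answer: 1

Derivation:
Path from root to D: G -> D
Depth = number of edges = 1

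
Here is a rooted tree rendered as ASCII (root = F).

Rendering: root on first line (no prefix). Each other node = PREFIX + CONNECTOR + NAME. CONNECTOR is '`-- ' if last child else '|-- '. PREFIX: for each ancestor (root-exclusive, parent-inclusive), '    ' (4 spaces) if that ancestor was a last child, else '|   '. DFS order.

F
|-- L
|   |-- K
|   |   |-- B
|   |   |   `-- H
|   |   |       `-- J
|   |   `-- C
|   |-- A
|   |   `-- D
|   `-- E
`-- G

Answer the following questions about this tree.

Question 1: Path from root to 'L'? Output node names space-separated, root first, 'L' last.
Answer: F L

Derivation:
Walk down from root: F -> L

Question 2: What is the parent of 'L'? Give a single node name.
Scan adjacency: L appears as child of F

Answer: F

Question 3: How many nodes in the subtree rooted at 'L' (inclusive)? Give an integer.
Answer: 9

Derivation:
Subtree rooted at L contains: A, B, C, D, E, H, J, K, L
Count = 9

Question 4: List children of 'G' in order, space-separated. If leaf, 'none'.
Node G's children (from adjacency): (leaf)

Answer: none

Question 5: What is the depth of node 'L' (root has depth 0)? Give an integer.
Answer: 1

Derivation:
Path from root to L: F -> L
Depth = number of edges = 1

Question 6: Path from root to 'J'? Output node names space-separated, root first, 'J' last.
Answer: F L K B H J

Derivation:
Walk down from root: F -> L -> K -> B -> H -> J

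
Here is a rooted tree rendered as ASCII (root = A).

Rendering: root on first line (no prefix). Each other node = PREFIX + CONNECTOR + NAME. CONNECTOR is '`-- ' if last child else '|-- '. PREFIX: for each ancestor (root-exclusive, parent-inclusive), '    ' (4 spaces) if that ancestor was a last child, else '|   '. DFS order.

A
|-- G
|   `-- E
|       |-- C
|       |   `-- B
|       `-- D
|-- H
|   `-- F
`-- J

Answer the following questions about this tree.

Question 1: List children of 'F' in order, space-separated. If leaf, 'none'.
Answer: none

Derivation:
Node F's children (from adjacency): (leaf)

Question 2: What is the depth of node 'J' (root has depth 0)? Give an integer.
Answer: 1

Derivation:
Path from root to J: A -> J
Depth = number of edges = 1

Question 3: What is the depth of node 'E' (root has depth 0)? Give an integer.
Path from root to E: A -> G -> E
Depth = number of edges = 2

Answer: 2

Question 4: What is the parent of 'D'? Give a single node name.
Scan adjacency: D appears as child of E

Answer: E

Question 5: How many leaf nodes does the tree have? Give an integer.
Leaves (nodes with no children): B, D, F, J

Answer: 4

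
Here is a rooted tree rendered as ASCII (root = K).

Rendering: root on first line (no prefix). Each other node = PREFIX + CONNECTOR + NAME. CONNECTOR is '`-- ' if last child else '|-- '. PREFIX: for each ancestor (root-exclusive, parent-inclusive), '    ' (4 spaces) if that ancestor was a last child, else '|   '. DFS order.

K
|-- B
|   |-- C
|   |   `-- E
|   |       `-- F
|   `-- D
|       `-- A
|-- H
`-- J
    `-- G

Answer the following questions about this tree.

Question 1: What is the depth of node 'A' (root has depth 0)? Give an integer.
Answer: 3

Derivation:
Path from root to A: K -> B -> D -> A
Depth = number of edges = 3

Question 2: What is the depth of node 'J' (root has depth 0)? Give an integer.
Answer: 1

Derivation:
Path from root to J: K -> J
Depth = number of edges = 1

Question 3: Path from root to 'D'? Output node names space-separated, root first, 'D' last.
Answer: K B D

Derivation:
Walk down from root: K -> B -> D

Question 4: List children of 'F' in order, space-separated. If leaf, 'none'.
Answer: none

Derivation:
Node F's children (from adjacency): (leaf)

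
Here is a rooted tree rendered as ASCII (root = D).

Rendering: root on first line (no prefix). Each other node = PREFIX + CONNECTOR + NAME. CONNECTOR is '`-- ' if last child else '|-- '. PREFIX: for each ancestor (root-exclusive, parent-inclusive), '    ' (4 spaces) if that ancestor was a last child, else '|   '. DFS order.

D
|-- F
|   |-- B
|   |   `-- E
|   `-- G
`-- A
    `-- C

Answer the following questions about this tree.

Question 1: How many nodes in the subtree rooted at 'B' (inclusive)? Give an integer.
Answer: 2

Derivation:
Subtree rooted at B contains: B, E
Count = 2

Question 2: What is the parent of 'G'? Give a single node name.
Answer: F

Derivation:
Scan adjacency: G appears as child of F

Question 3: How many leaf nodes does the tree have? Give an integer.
Answer: 3

Derivation:
Leaves (nodes with no children): C, E, G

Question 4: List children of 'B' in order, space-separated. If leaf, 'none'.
Node B's children (from adjacency): E

Answer: E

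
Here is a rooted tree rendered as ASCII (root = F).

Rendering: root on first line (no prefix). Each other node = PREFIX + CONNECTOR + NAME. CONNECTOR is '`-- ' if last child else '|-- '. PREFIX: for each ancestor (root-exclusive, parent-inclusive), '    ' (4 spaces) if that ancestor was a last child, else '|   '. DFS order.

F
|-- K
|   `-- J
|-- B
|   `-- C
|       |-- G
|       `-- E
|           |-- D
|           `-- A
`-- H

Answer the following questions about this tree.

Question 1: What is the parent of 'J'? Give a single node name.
Answer: K

Derivation:
Scan adjacency: J appears as child of K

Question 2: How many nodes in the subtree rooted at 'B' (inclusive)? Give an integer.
Answer: 6

Derivation:
Subtree rooted at B contains: A, B, C, D, E, G
Count = 6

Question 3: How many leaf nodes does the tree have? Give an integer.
Answer: 5

Derivation:
Leaves (nodes with no children): A, D, G, H, J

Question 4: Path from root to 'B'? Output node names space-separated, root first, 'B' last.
Answer: F B

Derivation:
Walk down from root: F -> B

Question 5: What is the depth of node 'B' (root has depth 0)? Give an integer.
Answer: 1

Derivation:
Path from root to B: F -> B
Depth = number of edges = 1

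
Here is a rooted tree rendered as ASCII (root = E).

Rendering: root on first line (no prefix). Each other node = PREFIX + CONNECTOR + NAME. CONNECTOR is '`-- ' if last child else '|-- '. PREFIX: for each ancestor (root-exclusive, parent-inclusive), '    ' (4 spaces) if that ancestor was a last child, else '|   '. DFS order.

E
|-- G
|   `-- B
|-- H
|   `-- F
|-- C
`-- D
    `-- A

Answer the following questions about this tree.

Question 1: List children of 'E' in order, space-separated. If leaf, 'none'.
Node E's children (from adjacency): G, H, C, D

Answer: G H C D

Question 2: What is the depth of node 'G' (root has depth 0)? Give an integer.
Path from root to G: E -> G
Depth = number of edges = 1

Answer: 1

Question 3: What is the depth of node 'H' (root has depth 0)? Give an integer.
Path from root to H: E -> H
Depth = number of edges = 1

Answer: 1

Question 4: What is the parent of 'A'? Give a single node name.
Answer: D

Derivation:
Scan adjacency: A appears as child of D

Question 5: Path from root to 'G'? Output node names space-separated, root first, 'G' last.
Answer: E G

Derivation:
Walk down from root: E -> G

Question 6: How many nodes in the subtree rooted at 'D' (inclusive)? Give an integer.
Subtree rooted at D contains: A, D
Count = 2

Answer: 2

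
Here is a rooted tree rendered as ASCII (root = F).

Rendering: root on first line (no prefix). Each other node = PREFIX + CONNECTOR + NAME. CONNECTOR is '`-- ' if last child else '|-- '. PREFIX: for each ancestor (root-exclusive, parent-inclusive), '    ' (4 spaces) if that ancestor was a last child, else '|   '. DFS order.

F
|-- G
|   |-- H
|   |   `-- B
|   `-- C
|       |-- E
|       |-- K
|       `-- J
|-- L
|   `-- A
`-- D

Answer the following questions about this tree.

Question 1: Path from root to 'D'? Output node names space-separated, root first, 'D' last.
Walk down from root: F -> D

Answer: F D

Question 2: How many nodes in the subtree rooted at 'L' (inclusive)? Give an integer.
Subtree rooted at L contains: A, L
Count = 2

Answer: 2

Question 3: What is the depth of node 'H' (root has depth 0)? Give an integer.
Answer: 2

Derivation:
Path from root to H: F -> G -> H
Depth = number of edges = 2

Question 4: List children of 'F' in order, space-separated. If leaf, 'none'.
Answer: G L D

Derivation:
Node F's children (from adjacency): G, L, D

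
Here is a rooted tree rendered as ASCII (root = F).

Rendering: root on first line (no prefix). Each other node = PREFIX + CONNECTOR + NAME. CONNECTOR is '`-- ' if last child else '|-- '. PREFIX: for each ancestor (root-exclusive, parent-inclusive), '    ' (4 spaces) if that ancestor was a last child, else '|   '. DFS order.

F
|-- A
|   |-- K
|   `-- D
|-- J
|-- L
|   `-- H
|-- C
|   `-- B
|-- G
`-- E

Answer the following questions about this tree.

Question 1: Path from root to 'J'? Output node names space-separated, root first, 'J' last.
Walk down from root: F -> J

Answer: F J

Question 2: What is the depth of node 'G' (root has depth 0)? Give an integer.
Path from root to G: F -> G
Depth = number of edges = 1

Answer: 1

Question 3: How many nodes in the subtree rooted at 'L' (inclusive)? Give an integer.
Answer: 2

Derivation:
Subtree rooted at L contains: H, L
Count = 2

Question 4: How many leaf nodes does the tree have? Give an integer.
Answer: 7

Derivation:
Leaves (nodes with no children): B, D, E, G, H, J, K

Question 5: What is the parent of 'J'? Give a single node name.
Answer: F

Derivation:
Scan adjacency: J appears as child of F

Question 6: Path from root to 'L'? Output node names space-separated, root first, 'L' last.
Answer: F L

Derivation:
Walk down from root: F -> L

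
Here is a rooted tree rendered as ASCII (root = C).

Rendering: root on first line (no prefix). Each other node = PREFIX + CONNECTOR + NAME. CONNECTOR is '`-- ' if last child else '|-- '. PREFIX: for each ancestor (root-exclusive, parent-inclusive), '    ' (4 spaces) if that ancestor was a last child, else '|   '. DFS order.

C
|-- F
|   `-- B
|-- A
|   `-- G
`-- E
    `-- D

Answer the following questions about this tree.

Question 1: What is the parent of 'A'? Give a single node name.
Answer: C

Derivation:
Scan adjacency: A appears as child of C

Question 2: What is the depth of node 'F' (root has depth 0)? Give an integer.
Path from root to F: C -> F
Depth = number of edges = 1

Answer: 1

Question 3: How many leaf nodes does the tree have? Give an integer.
Answer: 3

Derivation:
Leaves (nodes with no children): B, D, G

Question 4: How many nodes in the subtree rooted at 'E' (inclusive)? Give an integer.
Subtree rooted at E contains: D, E
Count = 2

Answer: 2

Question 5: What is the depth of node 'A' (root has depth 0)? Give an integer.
Path from root to A: C -> A
Depth = number of edges = 1

Answer: 1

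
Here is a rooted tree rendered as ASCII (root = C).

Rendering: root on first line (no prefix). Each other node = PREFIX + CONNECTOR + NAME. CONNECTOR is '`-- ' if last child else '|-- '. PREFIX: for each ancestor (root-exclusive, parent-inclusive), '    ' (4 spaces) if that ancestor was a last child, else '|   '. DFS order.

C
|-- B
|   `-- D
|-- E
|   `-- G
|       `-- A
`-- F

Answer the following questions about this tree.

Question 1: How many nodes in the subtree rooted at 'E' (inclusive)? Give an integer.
Subtree rooted at E contains: A, E, G
Count = 3

Answer: 3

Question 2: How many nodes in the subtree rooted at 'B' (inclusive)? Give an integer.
Answer: 2

Derivation:
Subtree rooted at B contains: B, D
Count = 2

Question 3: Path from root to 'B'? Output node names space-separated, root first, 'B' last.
Answer: C B

Derivation:
Walk down from root: C -> B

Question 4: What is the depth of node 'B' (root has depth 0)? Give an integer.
Answer: 1

Derivation:
Path from root to B: C -> B
Depth = number of edges = 1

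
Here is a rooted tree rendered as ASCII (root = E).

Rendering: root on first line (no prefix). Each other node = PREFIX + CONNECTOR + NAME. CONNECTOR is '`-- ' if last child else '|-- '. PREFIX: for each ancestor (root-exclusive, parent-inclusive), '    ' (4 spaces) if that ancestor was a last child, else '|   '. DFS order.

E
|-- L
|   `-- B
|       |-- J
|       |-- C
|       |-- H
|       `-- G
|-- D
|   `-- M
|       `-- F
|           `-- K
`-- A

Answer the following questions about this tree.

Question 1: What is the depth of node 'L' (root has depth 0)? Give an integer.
Path from root to L: E -> L
Depth = number of edges = 1

Answer: 1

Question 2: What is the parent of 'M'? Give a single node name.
Scan adjacency: M appears as child of D

Answer: D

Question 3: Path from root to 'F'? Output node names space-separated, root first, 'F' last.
Walk down from root: E -> D -> M -> F

Answer: E D M F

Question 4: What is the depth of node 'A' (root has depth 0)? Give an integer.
Path from root to A: E -> A
Depth = number of edges = 1

Answer: 1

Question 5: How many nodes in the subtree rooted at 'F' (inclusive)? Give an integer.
Subtree rooted at F contains: F, K
Count = 2

Answer: 2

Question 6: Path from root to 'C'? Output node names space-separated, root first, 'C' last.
Answer: E L B C

Derivation:
Walk down from root: E -> L -> B -> C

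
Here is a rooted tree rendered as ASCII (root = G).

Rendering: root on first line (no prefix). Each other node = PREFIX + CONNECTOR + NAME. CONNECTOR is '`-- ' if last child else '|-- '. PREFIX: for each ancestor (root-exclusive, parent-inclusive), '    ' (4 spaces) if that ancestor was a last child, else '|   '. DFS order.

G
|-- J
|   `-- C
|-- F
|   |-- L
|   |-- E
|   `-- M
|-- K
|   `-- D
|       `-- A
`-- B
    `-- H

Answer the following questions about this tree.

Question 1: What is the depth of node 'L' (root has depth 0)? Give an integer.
Answer: 2

Derivation:
Path from root to L: G -> F -> L
Depth = number of edges = 2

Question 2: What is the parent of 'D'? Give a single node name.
Scan adjacency: D appears as child of K

Answer: K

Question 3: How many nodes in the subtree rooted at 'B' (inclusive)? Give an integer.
Answer: 2

Derivation:
Subtree rooted at B contains: B, H
Count = 2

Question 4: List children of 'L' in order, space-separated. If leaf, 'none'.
Node L's children (from adjacency): (leaf)

Answer: none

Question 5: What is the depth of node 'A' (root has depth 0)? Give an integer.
Answer: 3

Derivation:
Path from root to A: G -> K -> D -> A
Depth = number of edges = 3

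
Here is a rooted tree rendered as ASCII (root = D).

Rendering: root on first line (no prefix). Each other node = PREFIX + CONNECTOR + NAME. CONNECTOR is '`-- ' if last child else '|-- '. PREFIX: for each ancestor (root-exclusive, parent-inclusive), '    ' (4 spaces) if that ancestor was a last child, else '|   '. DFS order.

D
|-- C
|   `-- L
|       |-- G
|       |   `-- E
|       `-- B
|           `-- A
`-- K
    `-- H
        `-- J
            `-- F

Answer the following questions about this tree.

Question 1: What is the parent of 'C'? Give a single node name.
Answer: D

Derivation:
Scan adjacency: C appears as child of D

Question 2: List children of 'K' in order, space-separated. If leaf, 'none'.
Node K's children (from adjacency): H

Answer: H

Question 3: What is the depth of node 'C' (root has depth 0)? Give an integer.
Path from root to C: D -> C
Depth = number of edges = 1

Answer: 1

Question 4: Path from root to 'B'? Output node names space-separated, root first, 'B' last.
Walk down from root: D -> C -> L -> B

Answer: D C L B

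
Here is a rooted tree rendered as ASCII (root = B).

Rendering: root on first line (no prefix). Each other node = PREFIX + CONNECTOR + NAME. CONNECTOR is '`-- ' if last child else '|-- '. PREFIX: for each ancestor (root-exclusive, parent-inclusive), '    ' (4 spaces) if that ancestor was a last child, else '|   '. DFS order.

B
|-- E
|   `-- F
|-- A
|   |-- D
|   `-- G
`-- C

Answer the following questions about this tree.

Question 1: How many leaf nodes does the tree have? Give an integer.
Answer: 4

Derivation:
Leaves (nodes with no children): C, D, F, G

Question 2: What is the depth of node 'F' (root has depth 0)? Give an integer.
Answer: 2

Derivation:
Path from root to F: B -> E -> F
Depth = number of edges = 2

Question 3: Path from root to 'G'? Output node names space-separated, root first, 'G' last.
Walk down from root: B -> A -> G

Answer: B A G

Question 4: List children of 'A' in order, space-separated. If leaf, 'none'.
Node A's children (from adjacency): D, G

Answer: D G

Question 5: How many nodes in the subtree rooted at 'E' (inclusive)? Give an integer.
Subtree rooted at E contains: E, F
Count = 2

Answer: 2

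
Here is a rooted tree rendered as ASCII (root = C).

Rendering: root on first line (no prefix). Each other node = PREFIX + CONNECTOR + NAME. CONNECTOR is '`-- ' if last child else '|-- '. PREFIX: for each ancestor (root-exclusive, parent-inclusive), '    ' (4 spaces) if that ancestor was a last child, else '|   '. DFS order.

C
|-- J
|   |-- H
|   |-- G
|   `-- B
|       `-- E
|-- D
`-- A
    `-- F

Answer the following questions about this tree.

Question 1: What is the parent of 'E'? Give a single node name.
Answer: B

Derivation:
Scan adjacency: E appears as child of B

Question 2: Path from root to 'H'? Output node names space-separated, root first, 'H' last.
Walk down from root: C -> J -> H

Answer: C J H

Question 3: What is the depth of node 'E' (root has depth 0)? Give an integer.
Answer: 3

Derivation:
Path from root to E: C -> J -> B -> E
Depth = number of edges = 3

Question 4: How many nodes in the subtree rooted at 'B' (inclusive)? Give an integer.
Answer: 2

Derivation:
Subtree rooted at B contains: B, E
Count = 2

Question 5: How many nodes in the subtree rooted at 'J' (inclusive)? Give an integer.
Answer: 5

Derivation:
Subtree rooted at J contains: B, E, G, H, J
Count = 5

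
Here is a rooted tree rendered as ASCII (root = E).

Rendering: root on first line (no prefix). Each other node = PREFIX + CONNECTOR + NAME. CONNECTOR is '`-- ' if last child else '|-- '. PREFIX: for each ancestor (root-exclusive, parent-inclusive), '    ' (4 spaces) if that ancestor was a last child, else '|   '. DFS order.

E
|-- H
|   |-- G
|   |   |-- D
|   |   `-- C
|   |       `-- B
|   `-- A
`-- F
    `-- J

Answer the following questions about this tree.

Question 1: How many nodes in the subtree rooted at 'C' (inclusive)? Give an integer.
Answer: 2

Derivation:
Subtree rooted at C contains: B, C
Count = 2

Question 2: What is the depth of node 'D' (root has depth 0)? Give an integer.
Path from root to D: E -> H -> G -> D
Depth = number of edges = 3

Answer: 3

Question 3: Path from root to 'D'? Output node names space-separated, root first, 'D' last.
Answer: E H G D

Derivation:
Walk down from root: E -> H -> G -> D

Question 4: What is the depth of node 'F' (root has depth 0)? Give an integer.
Path from root to F: E -> F
Depth = number of edges = 1

Answer: 1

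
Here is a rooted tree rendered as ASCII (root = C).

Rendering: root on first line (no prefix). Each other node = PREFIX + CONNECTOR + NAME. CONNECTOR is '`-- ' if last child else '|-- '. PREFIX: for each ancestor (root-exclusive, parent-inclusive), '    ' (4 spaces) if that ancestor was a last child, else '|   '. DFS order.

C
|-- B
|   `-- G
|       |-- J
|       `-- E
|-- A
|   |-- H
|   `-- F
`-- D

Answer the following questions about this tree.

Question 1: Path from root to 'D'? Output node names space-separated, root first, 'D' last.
Answer: C D

Derivation:
Walk down from root: C -> D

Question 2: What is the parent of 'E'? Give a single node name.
Scan adjacency: E appears as child of G

Answer: G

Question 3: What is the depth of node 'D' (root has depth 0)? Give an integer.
Path from root to D: C -> D
Depth = number of edges = 1

Answer: 1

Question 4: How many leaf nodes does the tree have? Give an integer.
Answer: 5

Derivation:
Leaves (nodes with no children): D, E, F, H, J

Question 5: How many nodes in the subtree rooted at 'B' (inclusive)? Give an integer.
Subtree rooted at B contains: B, E, G, J
Count = 4

Answer: 4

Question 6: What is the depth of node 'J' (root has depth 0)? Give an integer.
Answer: 3

Derivation:
Path from root to J: C -> B -> G -> J
Depth = number of edges = 3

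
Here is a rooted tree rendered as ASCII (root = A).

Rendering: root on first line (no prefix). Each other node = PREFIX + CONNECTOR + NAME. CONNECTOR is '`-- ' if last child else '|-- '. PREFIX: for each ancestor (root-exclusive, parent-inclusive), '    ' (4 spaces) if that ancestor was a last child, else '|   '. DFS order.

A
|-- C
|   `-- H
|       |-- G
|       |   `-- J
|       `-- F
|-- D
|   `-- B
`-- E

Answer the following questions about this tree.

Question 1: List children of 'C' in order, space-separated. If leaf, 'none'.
Node C's children (from adjacency): H

Answer: H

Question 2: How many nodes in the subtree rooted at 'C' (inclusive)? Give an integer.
Answer: 5

Derivation:
Subtree rooted at C contains: C, F, G, H, J
Count = 5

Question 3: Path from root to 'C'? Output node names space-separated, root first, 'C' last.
Walk down from root: A -> C

Answer: A C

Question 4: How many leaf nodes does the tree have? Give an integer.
Leaves (nodes with no children): B, E, F, J

Answer: 4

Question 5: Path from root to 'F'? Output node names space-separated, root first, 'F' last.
Walk down from root: A -> C -> H -> F

Answer: A C H F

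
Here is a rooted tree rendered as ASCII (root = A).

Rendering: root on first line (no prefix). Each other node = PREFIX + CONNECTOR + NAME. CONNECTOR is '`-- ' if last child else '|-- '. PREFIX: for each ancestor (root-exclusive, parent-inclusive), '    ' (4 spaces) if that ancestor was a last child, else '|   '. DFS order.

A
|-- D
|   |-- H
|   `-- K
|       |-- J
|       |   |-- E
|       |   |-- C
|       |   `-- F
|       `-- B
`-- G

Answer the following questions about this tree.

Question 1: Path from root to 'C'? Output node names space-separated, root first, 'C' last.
Walk down from root: A -> D -> K -> J -> C

Answer: A D K J C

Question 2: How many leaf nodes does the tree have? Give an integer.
Leaves (nodes with no children): B, C, E, F, G, H

Answer: 6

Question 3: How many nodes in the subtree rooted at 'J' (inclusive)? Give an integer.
Answer: 4

Derivation:
Subtree rooted at J contains: C, E, F, J
Count = 4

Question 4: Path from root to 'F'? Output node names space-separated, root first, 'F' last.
Walk down from root: A -> D -> K -> J -> F

Answer: A D K J F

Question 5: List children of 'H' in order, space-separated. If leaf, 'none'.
Answer: none

Derivation:
Node H's children (from adjacency): (leaf)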